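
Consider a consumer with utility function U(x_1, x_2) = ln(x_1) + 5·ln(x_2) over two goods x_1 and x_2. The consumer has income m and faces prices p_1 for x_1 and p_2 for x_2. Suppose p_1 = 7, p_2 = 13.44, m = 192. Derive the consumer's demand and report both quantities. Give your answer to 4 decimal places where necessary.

The MRS is (1/5)·x_2/x_1. Set MRS = p_1/p_2.
Rearranging, p_2·x_2 = 5·p_1·x_1. Substituting into the budget gives p_1·x_1·(1 + 5) = m.
Demand: x_1*(p_1,p_2,m) = 1/6·m/p_1 and x_2* = 5/6·m/p_2.
At p_1=7, p_2=13.44, m=192: x_1* = 1/6·192/7 = 4.5714, x_2* = 11.9048.

x_1* = 4.5714, x_2* = 11.9048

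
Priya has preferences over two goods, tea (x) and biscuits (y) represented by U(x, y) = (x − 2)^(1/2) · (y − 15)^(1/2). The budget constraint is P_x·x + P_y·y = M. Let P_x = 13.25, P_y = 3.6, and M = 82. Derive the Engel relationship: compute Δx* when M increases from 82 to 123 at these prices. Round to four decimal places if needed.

Δx* = 1.5472

This is Cobb-Douglas in (x−2, y−15): tangency gives 0.5·P_y·(y−15) = 0.5·P_x·(x−2).
Substituting into the budget: x* = 2 + 0.5·(M − 2·P_x − 15·P_y)/P_x, and y* = 15 + 0.5·(…)/P_y.
Discretionary income = 82 − 2·13.25 − 15·3.6 = 1.5; x* = 2 + 0.5·1.5/13.25 = 2.0566.
At M' = 123: x* = 3.6038. Change: 3.6038 − 2.0566 = 1.5472.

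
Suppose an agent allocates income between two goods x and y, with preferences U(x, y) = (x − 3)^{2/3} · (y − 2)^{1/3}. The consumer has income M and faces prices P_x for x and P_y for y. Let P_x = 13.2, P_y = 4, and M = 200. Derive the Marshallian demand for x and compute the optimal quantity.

This is Cobb-Douglas in (x−3, y−2): tangency gives 2/3·P_y·(y−2) = 1/3·P_x·(x−3).
Substituting into the budget: x* = 3 + 2/3·(M − 3·P_x − 2·P_y)/P_x, and y* = 2 + 1/3·(…)/P_y.
Discretionary income = 200 − 3·13.2 − 2·4 = 152.4; x* = 3 + 2/3·152.4/13.2 = 10.697.

x* = 10.697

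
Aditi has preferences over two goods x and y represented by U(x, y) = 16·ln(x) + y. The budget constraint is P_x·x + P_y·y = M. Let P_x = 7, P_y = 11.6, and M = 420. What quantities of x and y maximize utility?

x* = 26.5143, y* = 20.2069

MU_x = 16/x, MU_y = 1. Tangency: 16/x = P_x/P_y.
So x*(P_x,P_y) = 16·P_y/P_x, independent of income; and y* = (M − 16·P_y)/P_y.
At the given prices: x* = 16·11.6/7 = 26.5143, and y* = 20.2069.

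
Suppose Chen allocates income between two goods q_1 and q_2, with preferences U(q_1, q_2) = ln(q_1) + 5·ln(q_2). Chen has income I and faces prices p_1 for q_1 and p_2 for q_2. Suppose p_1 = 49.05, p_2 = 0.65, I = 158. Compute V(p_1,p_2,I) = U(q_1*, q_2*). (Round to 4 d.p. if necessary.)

MU_q_1/MU_q_2 = (q_2)/(5·q_1); tangency sets this equal to p_1/p_2.
So p_2·q_2 = 5·p_1·q_1; combined with the budget, a share 1/6 of income goes to q_1.
Demand: q_1*(p_1,p_2,I) = 1/6·I/p_1 and q_2* = 5/6·I/p_2.
At p_1=49.05, p_2=0.65, I=158: q_1* = 1/6·158/49.05 = 0.5369, q_2* = 202.5641.
Utility at the optimum: U(0.5369, 202.5641) = 25.9333.

V = 25.9333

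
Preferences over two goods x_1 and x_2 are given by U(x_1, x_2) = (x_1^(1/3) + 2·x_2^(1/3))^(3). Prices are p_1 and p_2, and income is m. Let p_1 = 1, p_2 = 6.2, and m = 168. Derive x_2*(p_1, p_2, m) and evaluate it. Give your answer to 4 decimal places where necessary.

From the CES first-order condition, (1/2)·(x_2/x_1)^(2/3) = p_1/p_2.
Hence x_2/x_1 = (2·p_1/p_2)^(1/(2/3)), i.e. raised to the 1.5 power.
Substitute x_2 = (x_2/x_1)·x_1 into the budget: x_1* = m/(p_1 + p_2·(x_2/x_1)).
Numerically x_2/x_1 = 0.183213, so x_1* = 168/(1 + 6.2·0.183213) = 78.6545 and x_2* = 0.183213·78.6545 = 14.4106.

x_2* = 14.4106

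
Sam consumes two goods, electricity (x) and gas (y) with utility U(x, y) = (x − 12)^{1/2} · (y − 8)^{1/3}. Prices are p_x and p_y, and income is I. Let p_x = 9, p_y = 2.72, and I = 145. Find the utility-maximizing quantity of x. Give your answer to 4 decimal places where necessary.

Let x' = x−12, y' = y−8. MRS = (3/2)·y'/x' = p_x/p_y.
After buying the subsistence bundle (12, 8), a share 0.6 of the remaining income goes to x: x* = 12 + 0.6·(I − 12p_x − 8p_y)/p_x.
Discretionary income = 145 − 12·9 − 8·2.72 = 15.24; x* = 12 + 0.6·15.24/9 = 13.016.

x* = 13.016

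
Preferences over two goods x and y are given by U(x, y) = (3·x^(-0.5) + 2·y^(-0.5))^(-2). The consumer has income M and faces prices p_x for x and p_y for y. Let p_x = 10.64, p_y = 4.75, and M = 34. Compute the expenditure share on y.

share on y = 0.3684

Substitute y = (y/x)·x into the budget: x* = M/(p_x + p_y·(y/x)).
Numerically y/x = 1.306485, so x* = 34/(10.64 + 4.75·1.306485) = 2.0183 and y* = 1.306485·2.0183 = 2.6369.
Expenditure on y: 4.75·2.6369 = 12.5252; share = 0.3684.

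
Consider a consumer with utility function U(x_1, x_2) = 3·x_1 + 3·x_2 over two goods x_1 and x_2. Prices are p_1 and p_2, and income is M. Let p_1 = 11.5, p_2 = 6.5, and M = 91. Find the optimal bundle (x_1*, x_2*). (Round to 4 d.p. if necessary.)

x_1* = 0, x_2* = 14

Perfect substitutes: compare marginal utility per dollar. 3/p_1 vs 3/p_2 → 0.2609 vs 0.4615.
x_2 gives more utility per dollar, so spend all income on x_2: x_2* = M/p_2, x_1* = 0.
Numerically: x_1* = 0, x_2* = 14.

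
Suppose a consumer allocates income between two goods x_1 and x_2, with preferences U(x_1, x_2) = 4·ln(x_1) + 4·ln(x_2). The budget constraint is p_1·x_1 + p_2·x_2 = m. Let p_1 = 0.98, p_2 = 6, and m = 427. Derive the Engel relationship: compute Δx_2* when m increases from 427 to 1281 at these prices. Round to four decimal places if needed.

Δx_2* = 71.1667

Tangency: MRS = x_2/x_1 = p_1/p_2.
So 4·p_2·x_2 = 4·p_1·x_1; combined with the budget, a share 0.5 of income goes to x_1.
Demand: x_1*(p_1,p_2,m) = 0.5·m/p_1 and x_2* = 0.5·m/p_2.
At p_1=0.98, p_2=6, m=427: x_2* = 0.5·427/6 = 35.5833.
At m' = 1281: x_2* = 106.75. Change: 106.75 − 35.5833 = 71.1667.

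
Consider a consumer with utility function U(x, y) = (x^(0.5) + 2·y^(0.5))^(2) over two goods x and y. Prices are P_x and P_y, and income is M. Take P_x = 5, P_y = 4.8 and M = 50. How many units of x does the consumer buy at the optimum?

MRS = MU_x/MU_y = (1/2)·(y/x)^(0.5). Set equal to P_x/P_y.
Solve for the ratio: y/x = [2·P_x/P_y]^(2).
With the ratio pinned down, the budget gives x* = M/(P_x + P_y·(y/x)) and y* = (y/x)·x*.
Numerically y/x = 4.340278, so x* = 50/(5 + 4.8·4.340278) = 1.9355.

x* = 1.9355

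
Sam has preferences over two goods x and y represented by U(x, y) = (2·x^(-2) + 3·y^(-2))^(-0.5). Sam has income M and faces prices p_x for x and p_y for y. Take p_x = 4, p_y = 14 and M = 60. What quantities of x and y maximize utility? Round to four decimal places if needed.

x* = 4.1222, y* = 3.1079

MRS = MU_x/MU_y = (2/3)·(y/x)^(3). Set equal to p_x/p_y.
Solve for the ratio: y/x = [(3/2)·p_x/p_y]^(1/3).
Substitute y = (y/x)·x into the budget: x* = M/(p_x + p_y·(y/x)).
Numerically y/x = 0.753947, so x* = 60/(4 + 14·0.753947) = 4.1222 and y* = 0.753947·4.1222 = 3.1079.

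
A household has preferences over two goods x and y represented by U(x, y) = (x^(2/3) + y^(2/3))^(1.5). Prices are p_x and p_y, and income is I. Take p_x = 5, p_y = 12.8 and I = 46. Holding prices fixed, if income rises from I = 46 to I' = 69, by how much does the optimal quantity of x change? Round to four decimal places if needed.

Δx* = 3.991

MU_x ∝ x^(-1/3), MU_y ∝ y^(-1/3), so MRS = (y/x)^(1/3) = p_x/p_y.
Solve for the ratio: y/x = [p_x/p_y]^(3).
Substitute y = (y/x)·x into the budget: x* = I/(p_x + p_y·(y/x)).
Numerically y/x = 0.059605, so x* = 46/(5 + 12.8·0.059605) = 7.982.
At I' = 69: x* = 11.9731. Change: 11.9731 − 7.982 = 3.991.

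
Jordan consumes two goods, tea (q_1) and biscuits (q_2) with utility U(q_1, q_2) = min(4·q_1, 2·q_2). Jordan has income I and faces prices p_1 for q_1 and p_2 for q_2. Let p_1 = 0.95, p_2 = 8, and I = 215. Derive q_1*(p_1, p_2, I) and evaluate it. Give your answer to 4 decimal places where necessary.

q_1* = 12.6844

Here 2·0.95 + 4·8 = 33.9, giving q_1* = 12.6844.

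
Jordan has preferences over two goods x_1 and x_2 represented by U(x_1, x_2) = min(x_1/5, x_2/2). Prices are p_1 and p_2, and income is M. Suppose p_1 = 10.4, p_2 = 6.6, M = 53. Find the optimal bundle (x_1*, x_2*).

Leontief preferences: the optimum is at the kink where x_1/5 = x_2/2, i.e. x_2 = (2/5)·x_1.
Budget: p_1·x_1 + p_2·(2/5)·x_1 = M, so (5·p_1 + 2·p_2)·x_1 = 5·M.
Demand: x_1*(p_1,p_2,M) = 5·M/(5·p_1 + 2·p_2), x_2* = 2·M/(5·p_1 + 2·p_2).
Here 5·10.4 + 2·6.6 = 65.2, giving x_1* = 4.0644 and x_2* = 1.6258.

x_1* = 4.0644, x_2* = 1.6258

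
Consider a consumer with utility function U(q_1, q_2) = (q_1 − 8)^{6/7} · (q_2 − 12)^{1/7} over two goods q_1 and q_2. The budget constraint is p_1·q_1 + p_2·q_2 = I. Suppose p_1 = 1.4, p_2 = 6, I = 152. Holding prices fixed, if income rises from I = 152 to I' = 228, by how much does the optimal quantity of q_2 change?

Δq_2* = 1.8095

This is Cobb-Douglas in (q_1−8, q_2−12): tangency gives 6/7·p_2·(q_2−12) = 1/7·p_1·(q_1−8).
After buying the subsistence bundle (8, 12), a share 6/7 of the remaining income goes to q_1: q_1* = 8 + 6/7·(I − 8p_1 − 12p_2)/p_1.
Discretionary income = 152 − 8·1.4 − 12·6 = 68.8; q_2* = 12 + 1/7·68.8/6 = 13.6381.
At I' = 228: q_2* = 15.4476. Change: 15.4476 − 13.6381 = 1.8095.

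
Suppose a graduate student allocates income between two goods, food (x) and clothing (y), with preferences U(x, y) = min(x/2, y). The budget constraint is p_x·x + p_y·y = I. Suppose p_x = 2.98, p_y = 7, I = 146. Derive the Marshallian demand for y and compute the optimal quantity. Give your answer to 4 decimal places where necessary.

y* = 11.2654

Leontief preferences: the optimum is at the kink where x/2 = y/1, i.e. y = (1/2)·x.
Budget: p_x·x + p_y·(1/2)·x = I, so (2·p_x + p_y)·x = 2·I.
Demand: x*(p_x,p_y,I) = 2·I/(2·p_x + p_y), y* = I/(2·p_x + p_y).
Here 2·2.98 + 7 = 12.96, giving y* = 11.2654.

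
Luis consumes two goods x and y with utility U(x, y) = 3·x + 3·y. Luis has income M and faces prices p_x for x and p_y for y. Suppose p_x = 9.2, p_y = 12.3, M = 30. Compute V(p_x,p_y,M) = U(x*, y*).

V = 9.7826

x gives more utility per dollar, so spend all income on x: x* = M/p_x, y* = 0.
Numerically: x* = 3.2609, y* = 0.
Utility at the optimum: U(3.2609, 0) = 9.7826.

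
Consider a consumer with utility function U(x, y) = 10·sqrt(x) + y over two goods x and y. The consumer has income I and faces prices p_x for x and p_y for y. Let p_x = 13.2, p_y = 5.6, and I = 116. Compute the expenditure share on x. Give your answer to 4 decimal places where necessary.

Thus x* = (5·p_y/p_x)² — independent of I — with the rest of income spent on y.
Plugging in: x* = (5·5.6/13.2)² = 4.4995, y* = 10.1082.
Expenditure on x: 13.2·4.4995 = 59.3939; share = 0.512.

share on x = 0.512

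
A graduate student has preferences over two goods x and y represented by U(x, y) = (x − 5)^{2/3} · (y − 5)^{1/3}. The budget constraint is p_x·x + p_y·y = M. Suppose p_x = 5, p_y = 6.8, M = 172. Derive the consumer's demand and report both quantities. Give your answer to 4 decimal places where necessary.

x* = 20.0667, y* = 10.5392

This is Cobb-Douglas in (x−5, y−5): tangency gives 2/3·p_y·(y−5) = 1/3·p_x·(x−5).
Substituting into the budget: x* = 5 + 2/3·(M − 5·p_x − 5·p_y)/p_x, and y* = 5 + 1/3·(…)/p_y.
Discretionary income = 172 − 5·5 − 5·6.8 = 113; x* = 5 + 2/3·113/5 = 20.0667; y* = 5 + 1/3·113/6.8 = 10.5392.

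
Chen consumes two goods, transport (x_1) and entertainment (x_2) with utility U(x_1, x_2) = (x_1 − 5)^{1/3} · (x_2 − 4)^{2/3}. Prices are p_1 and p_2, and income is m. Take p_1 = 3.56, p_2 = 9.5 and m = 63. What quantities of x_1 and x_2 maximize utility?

x_1* = 5.6742, x_2* = 4.5053

MRS = (1/2)·(x_2−4)/(x_1−5). Tangency with p_1/p_2 gives x_2−4 = 2·(p_1/p_2)·(x_1−5).
After buying the subsistence bundle (5, 4), a share 1/3 of the remaining income goes to x_1: x_1* = 5 + 1/3·(m − 5p_1 − 4p_2)/p_1.
Discretionary income = 63 − 5·3.56 − 4·9.5 = 7.2; x_1* = 5 + 1/3·7.2/3.56 = 5.6742; x_2* = 4 + 2/3·7.2/9.5 = 4.5053.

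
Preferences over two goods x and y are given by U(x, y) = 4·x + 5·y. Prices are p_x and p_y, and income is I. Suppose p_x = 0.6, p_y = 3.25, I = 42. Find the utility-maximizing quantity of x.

Linear utility — the consumer picks whichever good has higher MU/price: 4/0.6 = 6.6667 vs 5/3.25 = 1.5385.
x gives more utility per dollar, so spend all income on x: x* = I/p_x, y* = 0.
Numerically: x* = 70, y* = 0.

x* = 70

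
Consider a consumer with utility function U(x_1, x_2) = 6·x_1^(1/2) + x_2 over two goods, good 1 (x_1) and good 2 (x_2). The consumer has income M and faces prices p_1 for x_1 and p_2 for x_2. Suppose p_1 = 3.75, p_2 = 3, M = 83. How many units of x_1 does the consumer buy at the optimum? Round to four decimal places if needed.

Plugging in: x_1* = (3·3/3.75)² = 5.76.

x_1* = 5.76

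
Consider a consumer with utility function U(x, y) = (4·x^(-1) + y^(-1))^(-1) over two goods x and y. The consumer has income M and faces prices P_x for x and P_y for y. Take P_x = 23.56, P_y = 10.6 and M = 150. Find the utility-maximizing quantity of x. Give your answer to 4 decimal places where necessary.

x* = 4.7677

With the ratio pinned down, the budget gives x* = M/(P_x + P_y·(y/x)) and y* = (y/x)·x*.
Numerically y/x = 0.745426, so x* = 150/(23.56 + 10.6·0.745426) = 4.7677.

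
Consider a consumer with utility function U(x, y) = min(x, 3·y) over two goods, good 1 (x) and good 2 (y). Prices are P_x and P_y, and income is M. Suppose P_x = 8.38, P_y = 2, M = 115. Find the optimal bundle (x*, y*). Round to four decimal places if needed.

x* = 12.7119, y* = 4.2373

Leontief preferences: the optimum is at the kink where x/3 = y/1, i.e. y = (1/3)·x.
Budget: P_x·x + P_y·(1/3)·x = M, so (3·P_x + P_y)·x = 3·M.
Demand: x*(P_x,P_y,M) = 3·M/(3·P_x + P_y), y* = M/(3·P_x + P_y).
Here 3·8.38 + 2 = 27.14, giving x* = 12.7119 and y* = 4.2373.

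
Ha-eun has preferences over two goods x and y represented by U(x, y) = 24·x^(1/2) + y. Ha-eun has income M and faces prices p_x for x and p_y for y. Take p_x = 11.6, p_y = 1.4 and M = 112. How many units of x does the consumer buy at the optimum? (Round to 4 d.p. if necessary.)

x* = 2.0975

Set MRS = p_x/p_y: 12·x^(−1/2) = p_x/p_y.
Thus x* = (12·p_y/p_x)² — independent of M — with the rest of income spent on y.
Plugging in: x* = (12·1.4/11.6)² = 2.0975.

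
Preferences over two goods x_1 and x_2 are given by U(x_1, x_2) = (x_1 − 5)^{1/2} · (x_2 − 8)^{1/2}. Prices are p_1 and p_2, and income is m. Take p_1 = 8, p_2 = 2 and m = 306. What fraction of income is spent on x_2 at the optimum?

share on x_2 = 0.4608

This is Cobb-Douglas in (x_1−5, x_2−8): tangency gives 0.5·p_2·(x_2−8) = 0.5·p_1·(x_1−5).
Substituting into the budget: x_1* = 5 + 0.5·(m − 5·p_1 − 8·p_2)/p_1, and x_2* = 8 + 0.5·(…)/p_2.
Discretionary income = 306 − 5·8 − 8·2 = 250; x_1* = 5 + 0.5·250/8 = 20.625; x_2* = 8 + 0.5·250/2 = 70.5.
Expenditure on x_2: 2·70.5 = 141; share = 0.4608.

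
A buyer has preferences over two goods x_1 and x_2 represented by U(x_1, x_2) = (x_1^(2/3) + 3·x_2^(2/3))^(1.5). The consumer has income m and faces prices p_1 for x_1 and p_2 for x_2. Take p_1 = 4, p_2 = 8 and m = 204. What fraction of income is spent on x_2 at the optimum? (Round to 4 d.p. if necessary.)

Numerically x_2/x_1 = 3.375, so x_1* = 204/(4 + 8·3.375) = 6.5806 and x_2* = 3.375·6.5806 = 22.2097.
Expenditure on x_2: 8·22.2097 = 177.6774; share = 0.871.

share on x_2 = 0.871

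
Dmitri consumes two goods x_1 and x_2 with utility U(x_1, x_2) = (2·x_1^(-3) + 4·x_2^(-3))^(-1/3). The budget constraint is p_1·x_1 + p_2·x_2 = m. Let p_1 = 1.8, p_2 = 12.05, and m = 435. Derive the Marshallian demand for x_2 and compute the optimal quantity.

x_2* = 30.0317

With the ratio pinned down, the budget gives x_1* = m/(p_1 + p_2·(x_2/x_1)) and x_2* = (x_2/x_1)·x_1*.
Numerically x_2/x_1 = 0.739314, so x_1* = 435/(1.8 + 12.05·0.739314) = 40.6211 and x_2* = 0.739314·40.6211 = 30.0317.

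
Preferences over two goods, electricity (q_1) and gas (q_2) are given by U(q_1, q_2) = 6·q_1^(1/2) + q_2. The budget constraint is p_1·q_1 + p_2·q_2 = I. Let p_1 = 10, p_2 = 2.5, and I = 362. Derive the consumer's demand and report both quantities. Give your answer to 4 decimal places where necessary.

q_1* = 0.5625, q_2* = 142.55

Set MRS = p_1/p_2: 3·q_1^(−1/2) = p_1/p_2.
Solve: √q_1 = 3·p_2/p_1, so q_1*(p_1,p_2) = (3·p_2/p_1)², and q_2* = (I − p_1·q_1*)/p_2.
Plugging in: q_1* = (3·2.5/10)² = 0.5625, q_2* = 142.55.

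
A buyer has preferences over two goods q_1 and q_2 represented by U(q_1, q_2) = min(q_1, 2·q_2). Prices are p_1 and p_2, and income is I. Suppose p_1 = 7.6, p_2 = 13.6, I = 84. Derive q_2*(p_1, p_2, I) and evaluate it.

Demand: q_1*(p_1,p_2,I) = 2·I/(2·p_1 + p_2), q_2* = I/(2·p_1 + p_2).
Here 2·7.6 + 13.6 = 28.8, giving q_2* = 2.9167.

q_2* = 2.9167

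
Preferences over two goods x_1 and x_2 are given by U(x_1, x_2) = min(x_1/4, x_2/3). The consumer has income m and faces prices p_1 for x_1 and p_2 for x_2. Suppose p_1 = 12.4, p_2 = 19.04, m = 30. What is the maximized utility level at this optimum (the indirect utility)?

Leontief preferences: the optimum is at the kink where x_1/4 = x_2/3, i.e. x_2 = (3/4)·x_1.
Budget: p_1·x_1 + p_2·(3/4)·x_1 = m, so (4·p_1 + 3·p_2)·x_1 = 4·m.
Demand: x_1*(p_1,p_2,m) = 4·m/(4·p_1 + 3·p_2), x_2* = 3·m/(4·p_1 + 3·p_2).
Here 4·12.4 + 3·19.04 = 106.72, giving x_1* = 1.1244 and x_2* = 0.8433.
Utility at the optimum: U(1.1244, 0.8433) = 0.2811.

V = 0.2811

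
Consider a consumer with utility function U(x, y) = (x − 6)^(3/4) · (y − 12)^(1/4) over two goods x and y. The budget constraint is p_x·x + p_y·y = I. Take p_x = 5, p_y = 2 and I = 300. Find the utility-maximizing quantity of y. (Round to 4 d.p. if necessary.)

This is Cobb-Douglas in (x−6, y−12): tangency gives 0.75·p_y·(y−12) = 0.25·p_x·(x−6).
After buying the subsistence bundle (6, 12), a share 0.75 of the remaining income goes to x: x* = 6 + 0.75·(I − 6p_x − 12p_y)/p_x.
Discretionary income = 300 − 6·5 − 12·2 = 246; y* = 12 + 0.25·246/2 = 42.75.

y* = 42.75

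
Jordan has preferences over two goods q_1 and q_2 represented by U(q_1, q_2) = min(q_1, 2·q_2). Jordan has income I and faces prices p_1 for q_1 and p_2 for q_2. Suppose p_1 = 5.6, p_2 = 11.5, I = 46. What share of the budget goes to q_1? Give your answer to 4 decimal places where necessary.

share on q_1 = 0.4934

Leontief preferences: the optimum is at the kink where q_1/2 = q_2/1, i.e. q_2 = (1/2)·q_1.
Budget: p_1·q_1 + p_2·(1/2)·q_1 = I, so (2·p_1 + p_2)·q_1 = 2·I.
Demand: q_1*(p_1,p_2,I) = 2·I/(2·p_1 + p_2), q_2* = I/(2·p_1 + p_2).
Here 2·5.6 + 11.5 = 22.7, giving q_1* = 4.0529 and q_2* = 2.0264.
Expenditure on q_1: 5.6·4.0529 = 22.696; share = 0.4934.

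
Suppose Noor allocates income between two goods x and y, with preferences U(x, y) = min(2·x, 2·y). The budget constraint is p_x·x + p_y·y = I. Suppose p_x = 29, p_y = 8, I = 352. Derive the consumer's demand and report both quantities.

Leontief preferences: the optimum is at the kink where x/2 = y/2, i.e. y = x.
Budget: p_x·x + p_y·x = I, so (2·p_x + 2·p_y)·x = 2·I.
Demand: x*(p_x,p_y,I) = 2·I/(2·p_x + 2·p_y), y* = 2·I/(2·p_x + 2·p_y).
Here 2·29 + 2·8 = 74, giving x* = 9.5135 and y* = 9.5135.

x* = 9.5135, y* = 9.5135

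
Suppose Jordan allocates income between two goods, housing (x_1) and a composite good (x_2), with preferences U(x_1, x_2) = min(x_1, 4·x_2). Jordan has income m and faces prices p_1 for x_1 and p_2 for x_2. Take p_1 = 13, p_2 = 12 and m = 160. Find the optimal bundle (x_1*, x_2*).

Leontief preferences: the optimum is at the kink where x_1/4 = x_2/1, i.e. x_2 = (1/4)·x_1.
Budget: p_1·x_1 + p_2·(1/4)·x_1 = m, so (4·p_1 + p_2)·x_1 = 4·m.
Demand: x_1*(p_1,p_2,m) = 4·m/(4·p_1 + p_2), x_2* = m/(4·p_1 + p_2).
Here 4·13 + 12 = 64, giving x_1* = 10 and x_2* = 2.5.

x_1* = 10, x_2* = 2.5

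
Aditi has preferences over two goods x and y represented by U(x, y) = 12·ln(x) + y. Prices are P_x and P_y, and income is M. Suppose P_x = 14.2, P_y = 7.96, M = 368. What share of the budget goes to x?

share on x = 0.2596

MU_x = 12/x, MU_y = 1. Tangency: 12/x = P_x/P_y.
So x*(P_x,P_y) = 12·P_y/P_x, independent of income; and y* = (M − 12·P_y)/P_y.
At the given prices: x* = 12·7.96/14.2 = 6.7268, and y* = 34.2312.
Expenditure on x: 14.2·6.7268 = 95.52; share = 0.2596.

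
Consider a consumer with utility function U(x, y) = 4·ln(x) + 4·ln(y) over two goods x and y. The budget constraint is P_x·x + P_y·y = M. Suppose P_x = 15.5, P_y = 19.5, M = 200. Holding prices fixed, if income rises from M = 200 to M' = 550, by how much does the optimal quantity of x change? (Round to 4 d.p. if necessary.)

Δx* = 11.2903

The MRS is y/x. Set MRS = P_x/P_y.
Rearranging, P_y·y = P_x·x. Substituting into the budget gives P_x·x·(1 + 1) = M.
Demand: x*(P_x,P_y,M) = 0.5·M/P_x and y* = 0.5·M/P_y.
At P_x=15.5, P_y=19.5, M=200: x* = 0.5·200/15.5 = 6.4516.
At M' = 550: x* = 17.7419. Change: 17.7419 − 6.4516 = 11.2903.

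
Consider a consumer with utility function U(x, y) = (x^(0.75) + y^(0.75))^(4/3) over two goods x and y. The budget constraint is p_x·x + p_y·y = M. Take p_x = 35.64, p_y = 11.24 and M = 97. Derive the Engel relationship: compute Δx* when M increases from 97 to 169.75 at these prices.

MRS = MU_x/MU_y = (y/x)^(0.25). Set equal to p_x/p_y.
Hence y/x = (p_x/p_y)^(1/(0.25)), i.e. raised to the 4 power.
With the ratio pinned down, the budget gives x* = M/(p_x + p_y·(y/x)) and y* = (y/x)·x*.
Numerically y/x = 101.084726, so x* = 97/(35.64 + 11.24·101.084726) = 0.0828.
At M' = 169.75: x* = 0.1449. Change: 0.1449 − 0.0828 = 0.0621.

Δx* = 0.0621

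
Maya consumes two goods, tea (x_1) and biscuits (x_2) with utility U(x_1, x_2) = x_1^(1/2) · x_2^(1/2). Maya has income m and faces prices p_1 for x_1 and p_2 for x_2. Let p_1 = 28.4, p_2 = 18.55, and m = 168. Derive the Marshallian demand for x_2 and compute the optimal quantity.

x_2* = 4.5283

Tangency: MRS = x_2/x_1 = p_1/p_2.
So 0.5·p_2·x_2 = 0.5·p_1·x_1; combined with the budget, a share 0.5 of income goes to x_1.
Demand: x_1*(p_1,p_2,m) = 0.5·m/p_1 and x_2* = 0.5·m/p_2.
At p_1=28.4, p_2=18.55, m=168: x_2* = 0.5·168/18.55 = 4.5283.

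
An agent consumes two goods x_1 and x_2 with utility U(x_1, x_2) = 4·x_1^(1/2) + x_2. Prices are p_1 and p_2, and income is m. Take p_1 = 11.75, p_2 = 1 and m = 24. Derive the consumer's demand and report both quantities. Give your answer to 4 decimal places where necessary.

MU_x_1 = 2/√x_1, MU_x_2 = 1. Tangency: 2/√x_1 = p_1/p_2.
Solve: √x_1 = 2·p_2/p_1, so x_1*(p_1,p_2) = (2·p_2/p_1)², and x_2* = (m − p_1·x_1*)/p_2.
Plugging in: x_1* = (2·1/11.75)² = 0.029, x_2* = 23.6596.

x_1* = 0.029, x_2* = 23.6596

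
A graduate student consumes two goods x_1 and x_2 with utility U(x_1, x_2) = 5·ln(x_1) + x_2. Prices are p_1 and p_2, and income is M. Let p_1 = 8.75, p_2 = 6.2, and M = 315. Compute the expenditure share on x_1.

share on x_1 = 0.0984

Set MRS = p_1/p_2: (5/x_1)/1 = p_1/p_2.
So x_1*(p_1,p_2) = 5·p_2/p_1, independent of income; and x_2* = (M − 5·p_2)/p_2.
At the given prices: x_1* = 5·6.2/8.75 = 3.5429, and x_2* = 45.8065.
Expenditure on x_1: 8.75·3.5429 = 31; share = 0.0984.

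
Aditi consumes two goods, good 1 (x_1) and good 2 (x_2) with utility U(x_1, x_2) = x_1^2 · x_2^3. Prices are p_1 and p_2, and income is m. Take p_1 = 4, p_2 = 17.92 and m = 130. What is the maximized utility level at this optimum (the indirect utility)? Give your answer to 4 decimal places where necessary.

V = 13936.5891

Demand: x_1*(p_1,p_2,m) = 0.4·m/p_1 and x_2* = 0.6·m/p_2.
At p_1=4, p_2=17.92, m=130: x_1* = 0.4·130/4 = 13, x_2* = 4.3527.
Utility at the optimum: U(13, 4.3527) = 13936.5891.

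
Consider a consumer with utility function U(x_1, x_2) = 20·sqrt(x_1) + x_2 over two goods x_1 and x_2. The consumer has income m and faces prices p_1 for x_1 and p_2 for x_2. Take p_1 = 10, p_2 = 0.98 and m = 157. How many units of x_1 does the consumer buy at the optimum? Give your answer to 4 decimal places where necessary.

MU_x_1 = 10/√x_1, MU_x_2 = 1. Tangency: 10/√x_1 = p_1/p_2.
Solve: √x_1 = 10·p_2/p_1, so x_1*(p_1,p_2) = (10·p_2/p_1)², and x_2* = (m − p_1·x_1*)/p_2.
Plugging in: x_1* = (10·0.98/10)² = 0.9604.

x_1* = 0.9604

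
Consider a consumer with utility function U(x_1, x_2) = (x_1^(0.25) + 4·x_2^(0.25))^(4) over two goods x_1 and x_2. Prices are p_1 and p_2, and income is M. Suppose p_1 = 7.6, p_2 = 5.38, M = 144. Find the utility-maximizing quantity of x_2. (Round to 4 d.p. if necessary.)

From the CES first-order condition, (1/4)·(x_2/x_1)^(0.75) = p_1/p_2.
Hence x_2/x_1 = (4·p_1/p_2)^(1/(0.75)), i.e. raised to the 4/3 power.
With the ratio pinned down, the budget gives x_1* = M/(p_1 + p_2·(x_2/x_1)) and x_2* = (x_2/x_1)·x_1*.
Numerically x_2/x_1 = 10.064412, so x_1* = 144/(7.6 + 5.38·10.064412) = 2.3321 and x_2* = 10.064412·2.3321 = 23.4714.

x_2* = 23.4714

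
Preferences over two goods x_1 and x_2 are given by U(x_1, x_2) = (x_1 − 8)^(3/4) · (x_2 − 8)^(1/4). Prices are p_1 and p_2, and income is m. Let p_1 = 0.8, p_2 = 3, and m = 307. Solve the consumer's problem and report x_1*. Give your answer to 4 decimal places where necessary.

MRS = 3·(x_2−8)/(x_1−8). Tangency with p_1/p_2 gives x_2−8 = (1/3)·(p_1/p_2)·(x_1−8).
Substituting into the budget: x_1* = 8 + 0.75·(m − 8·p_1 − 8·p_2)/p_1, and x_2* = 8 + 0.25·(…)/p_2.
Discretionary income = 307 − 8·0.8 − 8·3 = 276.6; x_1* = 8 + 0.75·276.6/0.8 = 267.3125.

x_1* = 267.3125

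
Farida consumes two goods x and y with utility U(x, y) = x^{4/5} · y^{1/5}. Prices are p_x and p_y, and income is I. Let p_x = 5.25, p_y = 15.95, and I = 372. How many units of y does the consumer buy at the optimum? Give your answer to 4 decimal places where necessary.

y* = 4.6646

MU_x/MU_y = (0.8·y)/(0.2·x); tangency sets this equal to p_x/p_y.
So 0.8·p_y·y = 0.2·p_x·x; combined with the budget, a share 0.8 of income goes to x.
Demand: x*(p_x,p_y,I) = 0.8·I/p_x and y* = 0.2·I/p_y.
At p_x=5.25, p_y=15.95, I=372: y* = 0.2·372/15.95 = 4.6646.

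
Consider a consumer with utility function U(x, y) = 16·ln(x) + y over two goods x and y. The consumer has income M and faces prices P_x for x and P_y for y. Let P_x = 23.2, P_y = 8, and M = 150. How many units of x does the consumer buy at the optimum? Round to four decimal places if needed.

MU_x = 16/x, MU_y = 1. Tangency: 16/x = P_x/P_y.
So x*(P_x,P_y) = 16·P_y/P_x, independent of income; and y* = (M − 16·P_y)/P_y.
At the given prices: x* = 16·8/23.2 = 5.5172.

x* = 5.5172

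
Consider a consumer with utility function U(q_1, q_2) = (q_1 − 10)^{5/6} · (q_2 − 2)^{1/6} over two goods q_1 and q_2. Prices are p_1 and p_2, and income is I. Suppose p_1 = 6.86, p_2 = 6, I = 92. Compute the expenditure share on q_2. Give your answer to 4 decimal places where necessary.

share on q_2 = 0.1511

This is Cobb-Douglas in (q_1−10, q_2−2): tangency gives 5/6·p_2·(q_2−2) = 1/6·p_1·(q_1−10).
After buying the subsistence bundle (10, 2), a share 5/6 of the remaining income goes to q_1: q_1* = 10 + 5/6·(I − 10p_1 − 2p_2)/p_1.
Discretionary income = 92 − 10·6.86 − 2·6 = 11.4; q_1* = 10 + 5/6·11.4/6.86 = 11.3848; q_2* = 2 + 1/6·11.4/6 = 2.3167.
Expenditure on q_2: 6·2.3167 = 13.9; share = 0.1511.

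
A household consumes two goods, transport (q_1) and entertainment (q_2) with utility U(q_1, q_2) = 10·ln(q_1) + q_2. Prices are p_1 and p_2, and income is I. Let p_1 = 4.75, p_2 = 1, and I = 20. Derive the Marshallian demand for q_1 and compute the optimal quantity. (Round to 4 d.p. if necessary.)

Set MRS = p_1/p_2: (10/q_1)/1 = p_1/p_2.
So q_1*(p_1,p_2) = 10·p_2/p_1, independent of income; and q_2* = (I − 10·p_2)/p_2.
At the given prices: q_1* = 10·1/4.75 = 2.1053.

q_1* = 2.1053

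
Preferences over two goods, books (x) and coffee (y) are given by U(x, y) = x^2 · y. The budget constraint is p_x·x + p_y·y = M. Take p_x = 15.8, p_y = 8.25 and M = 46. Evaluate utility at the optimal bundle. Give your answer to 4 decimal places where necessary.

V = 7.0017

MU_x/MU_y = (2·y)/(x); tangency sets this equal to p_x/p_y.
So 2·p_y·y = p_x·x; combined with the budget, a share 2/3 of income goes to x.
Demand: x*(p_x,p_y,M) = 2/3·M/p_x and y* = 1/3·M/p_y.
At p_x=15.8, p_y=8.25, M=46: x* = 2/3·46/15.8 = 1.9409, y* = 1.8586.
Utility at the optimum: U(1.9409, 1.8586) = 7.0017.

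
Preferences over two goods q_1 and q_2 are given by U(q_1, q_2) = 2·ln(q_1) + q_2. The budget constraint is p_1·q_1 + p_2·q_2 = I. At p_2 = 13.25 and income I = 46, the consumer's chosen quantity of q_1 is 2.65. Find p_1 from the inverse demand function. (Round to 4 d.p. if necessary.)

MU_q_1 = 2/q_1, MU_q_2 = 1. Tangency: 2/q_1 = p_1/p_2.
So q_1*(p_1,p_2) = 2·p_2/p_1, independent of income; and q_2* = (I − 2·p_2)/p_2.
Set q_1* = 2.65 in the demand function and solve for p_1: p_1 = 10.

p_1 = 10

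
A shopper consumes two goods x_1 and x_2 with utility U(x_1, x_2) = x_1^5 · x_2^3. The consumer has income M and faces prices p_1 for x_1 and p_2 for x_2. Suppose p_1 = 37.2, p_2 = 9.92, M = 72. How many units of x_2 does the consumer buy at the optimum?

MU_x_1/MU_x_2 = (5·x_2)/(3·x_1); tangency sets this equal to p_1/p_2.
Rearranging, p_2·x_2 = (3/5)·p_1·x_1. Substituting into the budget gives p_1·x_1·(1 + (3/5)) = M.
Demand: x_1*(p_1,p_2,M) = 0.625·M/p_1 and x_2* = 0.375·M/p_2.
At p_1=37.2, p_2=9.92, M=72: x_2* = 0.375·72/9.92 = 2.7218.

x_2* = 2.7218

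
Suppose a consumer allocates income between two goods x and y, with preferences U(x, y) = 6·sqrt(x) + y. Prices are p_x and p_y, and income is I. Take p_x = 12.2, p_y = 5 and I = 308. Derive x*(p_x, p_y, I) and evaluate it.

Utility is quasi-linear in y; the FOC for x is 3/√x = p_x/p_y.
Solve: √x = 3·p_y/p_x, so x*(p_x,p_y) = (3·p_y/p_x)², and y* = (I − p_x·x*)/p_y.
Plugging in: x* = (3·5/12.2)² = 1.5117.

x* = 1.5117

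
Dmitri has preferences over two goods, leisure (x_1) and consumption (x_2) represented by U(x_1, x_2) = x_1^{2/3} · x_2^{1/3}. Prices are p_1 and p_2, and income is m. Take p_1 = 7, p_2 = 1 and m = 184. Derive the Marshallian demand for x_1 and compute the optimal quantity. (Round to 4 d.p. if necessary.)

MU_x_1/MU_x_2 = (2/3·x_2)/(1/3·x_1); tangency sets this equal to p_1/p_2.
Rearranging, p_2·x_2 = (1/2)·p_1·x_1. Substituting into the budget gives p_1·x_1·(1 + (1/2)) = m.
Demand: x_1*(p_1,p_2,m) = 2/3·m/p_1 and x_2* = 1/3·m/p_2.
At p_1=7, p_2=1, m=184: x_1* = 2/3·184/7 = 17.5238.

x_1* = 17.5238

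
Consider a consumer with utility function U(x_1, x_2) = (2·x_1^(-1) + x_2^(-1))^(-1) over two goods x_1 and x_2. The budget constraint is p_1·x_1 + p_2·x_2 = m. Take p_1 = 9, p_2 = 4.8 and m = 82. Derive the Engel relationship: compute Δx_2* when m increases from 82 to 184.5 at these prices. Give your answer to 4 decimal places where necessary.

Substitute x_2 = (x_2/x_1)·x_1 into the budget: x_1* = m/(p_1 + p_2·(x_2/x_1)).
Numerically x_2/x_1 = 0.968246, so x_1* = 82/(9 + 4.8·0.968246) = 6.0084 and x_2* = 0.968246·6.0084 = 5.8176.
At m' = 184.5: x_2* = 13.0896. Change: 13.0896 − 5.8176 = 7.272.

Δx_2* = 7.272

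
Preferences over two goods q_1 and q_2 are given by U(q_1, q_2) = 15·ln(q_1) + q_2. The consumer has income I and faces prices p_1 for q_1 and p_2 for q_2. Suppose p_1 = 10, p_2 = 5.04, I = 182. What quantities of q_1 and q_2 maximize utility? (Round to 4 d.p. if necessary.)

So q_1*(p_1,p_2) = 15·p_2/p_1, independent of income; and q_2* = (I − 15·p_2)/p_2.
At the given prices: q_1* = 15·5.04/10 = 7.56, and q_2* = 21.1111.

q_1* = 7.56, q_2* = 21.1111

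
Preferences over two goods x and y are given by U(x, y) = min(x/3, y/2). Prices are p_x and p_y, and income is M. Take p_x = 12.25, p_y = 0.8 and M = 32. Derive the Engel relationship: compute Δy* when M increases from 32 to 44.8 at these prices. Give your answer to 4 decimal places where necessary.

Δy* = 0.6675

With perfect complements, no substitution: consume in ratio x:y = 3:2.
Budget: p_x·x + p_y·(2/3)·x = M, so (3·p_x + 2·p_y)·x = 3·M.
Demand: x*(p_x,p_y,M) = 3·M/(3·p_x + 2·p_y), y* = 2·M/(3·p_x + 2·p_y).
Here 3·12.25 + 2·0.8 = 38.35, giving y* = 1.6688.
At M' = 44.8: y* = 2.3364. Change: 2.3364 − 1.6688 = 0.6675.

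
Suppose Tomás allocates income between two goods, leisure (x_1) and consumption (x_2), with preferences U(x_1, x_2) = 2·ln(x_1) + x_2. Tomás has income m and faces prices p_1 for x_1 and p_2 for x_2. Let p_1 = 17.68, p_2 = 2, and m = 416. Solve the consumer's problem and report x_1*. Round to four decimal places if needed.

x_1* = 0.2262

So x_1*(p_1,p_2) = 2·p_2/p_1, independent of income; and x_2* = (m − 2·p_2)/p_2.
At the given prices: x_1* = 2·2/17.68 = 0.2262.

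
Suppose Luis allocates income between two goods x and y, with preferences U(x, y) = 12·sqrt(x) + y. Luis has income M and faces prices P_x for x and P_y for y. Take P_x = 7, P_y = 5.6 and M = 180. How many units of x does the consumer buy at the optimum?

x* = 23.04

Utility is quasi-linear in y; the FOC for x is 6/√x = P_x/P_y.
Solve: √x = 6·P_y/P_x, so x*(P_x,P_y) = (6·P_y/P_x)², and y* = (M − P_x·x*)/P_y.
Plugging in: x* = (6·5.6/7)² = 23.04.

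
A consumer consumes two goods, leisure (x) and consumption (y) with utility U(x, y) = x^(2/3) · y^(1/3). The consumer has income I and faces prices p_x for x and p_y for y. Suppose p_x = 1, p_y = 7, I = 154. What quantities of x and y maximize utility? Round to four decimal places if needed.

x* = 102.6667, y* = 7.3333

Demand: x*(p_x,p_y,I) = 2/3·I/p_x and y* = 1/3·I/p_y.
At p_x=1, p_y=7, I=154: x* = 2/3·154/1 = 102.6667, y* = 7.3333.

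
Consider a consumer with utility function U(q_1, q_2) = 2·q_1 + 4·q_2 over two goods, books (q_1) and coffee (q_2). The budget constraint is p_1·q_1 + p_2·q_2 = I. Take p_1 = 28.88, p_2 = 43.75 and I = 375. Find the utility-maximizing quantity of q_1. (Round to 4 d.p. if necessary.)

Linear utility — the consumer picks whichever good has higher MU/price: 2/28.88 = 0.0693 vs 4/43.75 = 0.0914.
q_2 gives more utility per dollar, so spend all income on q_2: q_2* = I/p_2, q_1* = 0.
Numerically: q_1* = 0, q_2* = 8.5714.

q_1* = 0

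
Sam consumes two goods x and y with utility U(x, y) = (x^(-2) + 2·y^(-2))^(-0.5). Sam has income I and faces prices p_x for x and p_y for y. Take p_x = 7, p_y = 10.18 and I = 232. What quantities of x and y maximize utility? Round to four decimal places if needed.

With the ratio pinned down, the budget gives x* = I/(p_x + p_y·(y/x)) and y* = (y/x)·x*.
Numerically y/x = 1.112056, so x* = 232/(7 + 10.18·1.112056) = 12.6632 and y* = 1.112056·12.6632 = 14.0822.

x* = 12.6632, y* = 14.0822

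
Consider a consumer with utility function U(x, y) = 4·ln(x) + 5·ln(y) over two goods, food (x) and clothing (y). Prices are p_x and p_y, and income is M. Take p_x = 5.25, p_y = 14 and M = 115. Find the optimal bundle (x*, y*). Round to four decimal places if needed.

MU_x/MU_y = (4·y)/(5·x); tangency sets this equal to p_x/p_y.
Rearranging, p_y·y = (5/4)·p_x·x. Substituting into the budget gives p_x·x·(1 + (5/4)) = M.
Demand: x*(p_x,p_y,M) = 4/9·M/p_x and y* = 5/9·M/p_y.
At p_x=5.25, p_y=14, M=115: x* = 4/9·115/5.25 = 9.7354, y* = 4.5635.

x* = 9.7354, y* = 4.5635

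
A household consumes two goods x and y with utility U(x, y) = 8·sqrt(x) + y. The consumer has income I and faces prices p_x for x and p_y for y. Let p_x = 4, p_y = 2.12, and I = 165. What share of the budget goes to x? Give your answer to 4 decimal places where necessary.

share on x = 0.109

Set MRS = p_x/p_y: 4·x^(−1/2) = p_x/p_y.
Solve: √x = 4·p_y/p_x, so x*(p_x,p_y) = (4·p_y/p_x)², and y* = (I − p_x·x*)/p_y.
Plugging in: x* = (4·2.12/4)² = 4.4944, y* = 69.3502.
Expenditure on x: 4·4.4944 = 17.9776; share = 0.109.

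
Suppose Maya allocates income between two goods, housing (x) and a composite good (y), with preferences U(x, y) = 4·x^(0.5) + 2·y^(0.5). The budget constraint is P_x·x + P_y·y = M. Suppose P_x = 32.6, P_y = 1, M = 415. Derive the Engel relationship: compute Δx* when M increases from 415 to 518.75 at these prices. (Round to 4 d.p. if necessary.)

Substitute y = (y/x)·x into the budget: x* = M/(P_x + P_y·(y/x)).
Numerically y/x = 265.69, so x* = 415/(32.6 + 1·265.69) = 1.3913.
At M' = 518.75: x* = 1.7391. Change: 1.7391 − 1.3913 = 0.3478.

Δx* = 0.3478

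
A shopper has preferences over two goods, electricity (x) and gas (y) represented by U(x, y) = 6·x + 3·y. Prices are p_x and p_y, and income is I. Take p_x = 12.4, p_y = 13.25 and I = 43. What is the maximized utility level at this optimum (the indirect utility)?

V = 20.8065

Perfect substitutes: compare marginal utility per dollar. 6/p_x vs 3/p_y → 0.4839 vs 0.2264.
x gives more utility per dollar, so spend all income on x: x* = I/p_x, y* = 0.
Numerically: x* = 3.4677, y* = 0.
Utility at the optimum: U(3.4677, 0) = 20.8065.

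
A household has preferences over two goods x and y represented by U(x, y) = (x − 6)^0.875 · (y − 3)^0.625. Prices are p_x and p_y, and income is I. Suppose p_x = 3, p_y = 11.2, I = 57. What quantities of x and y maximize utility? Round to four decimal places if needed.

MRS = (7/5)·(y−3)/(x−6). Tangency with p_x/p_y gives y−3 = (5/7)·(p_x/p_y)·(x−6).
After buying the subsistence bundle (6, 3), a share 7/12 of the remaining income goes to x: x* = 6 + 7/12·(I − 6p_x − 3p_y)/p_x.
Discretionary income = 57 − 6·3 − 3·11.2 = 5.4; x* = 6 + 7/12·5.4/3 = 7.05; y* = 3 + 5/12·5.4/11.2 = 3.2009.

x* = 7.05, y* = 3.2009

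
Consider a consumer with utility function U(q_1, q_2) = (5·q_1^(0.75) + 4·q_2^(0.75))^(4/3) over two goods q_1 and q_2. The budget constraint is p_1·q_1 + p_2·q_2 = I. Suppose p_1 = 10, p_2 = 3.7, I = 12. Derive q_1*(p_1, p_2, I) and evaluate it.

q_1* = 0.1321

With the ratio pinned down, the budget gives q_1* = I/(p_1 + p_2·(q_2/q_1)) and q_2* = (q_2/q_1)·q_1*.
Numerically q_2/q_1 = 21.855113, so q_1* = 12/(10 + 3.7·21.855113) = 0.1321.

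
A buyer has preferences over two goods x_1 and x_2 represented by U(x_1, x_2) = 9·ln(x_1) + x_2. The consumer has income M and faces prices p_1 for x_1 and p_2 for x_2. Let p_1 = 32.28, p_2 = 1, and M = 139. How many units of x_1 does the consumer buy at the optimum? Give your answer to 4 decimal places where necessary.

x_1* = 0.2788

At the given prices: x_1* = 9·1/32.28 = 0.2788.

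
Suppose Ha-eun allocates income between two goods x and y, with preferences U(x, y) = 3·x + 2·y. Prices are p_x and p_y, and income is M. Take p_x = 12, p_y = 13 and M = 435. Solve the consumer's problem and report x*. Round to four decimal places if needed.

Perfect substitutes: compare marginal utility per dollar. 3/p_x vs 2/p_y → 0.25 vs 0.1538.
x gives more utility per dollar, so spend all income on x: x* = M/p_x, y* = 0.
Numerically: x* = 36.25, y* = 0.

x* = 36.25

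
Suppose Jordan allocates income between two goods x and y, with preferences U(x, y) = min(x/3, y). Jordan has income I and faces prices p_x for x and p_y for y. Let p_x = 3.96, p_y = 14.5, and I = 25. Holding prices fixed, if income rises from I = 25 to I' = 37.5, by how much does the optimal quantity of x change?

Δx* = 1.4215

With perfect complements, no substitution: consume in ratio x:y = 3:1.
Budget: p_x·x + p_y·(1/3)·x = I, so (3·p_x + p_y)·x = 3·I.
Demand: x*(p_x,p_y,I) = 3·I/(3·p_x + p_y), y* = I/(3·p_x + p_y).
Here 3·3.96 + 14.5 = 26.38, giving x* = 2.8431.
At I' = 37.5: x* = 4.2646. Change: 4.2646 − 2.8431 = 1.4215.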